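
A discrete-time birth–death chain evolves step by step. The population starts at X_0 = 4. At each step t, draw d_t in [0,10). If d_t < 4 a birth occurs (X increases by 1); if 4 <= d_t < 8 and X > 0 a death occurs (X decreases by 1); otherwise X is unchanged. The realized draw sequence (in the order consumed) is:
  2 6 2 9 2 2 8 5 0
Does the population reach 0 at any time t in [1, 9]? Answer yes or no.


no

t=0: X=4, d=2 → birth, X_1=5
t=1: X=5, d=6 → death, X_2=4
t=2: X=4, d=2 → birth, X_3=5
t=3: X=5, d=9 → hold, X_4=5
t=4: X=5, d=2 → birth, X_5=6
t=5: X=6, d=2 → birth, X_6=7
t=6: X=7, d=8 → hold, X_7=7
t=7: X=7, d=5 → death, X_8=6
t=8: X=6, d=0 → birth, X_9=7


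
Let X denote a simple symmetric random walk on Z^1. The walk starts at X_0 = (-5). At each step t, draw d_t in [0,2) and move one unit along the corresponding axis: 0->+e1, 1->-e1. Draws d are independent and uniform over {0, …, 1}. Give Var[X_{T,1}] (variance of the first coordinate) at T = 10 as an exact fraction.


Outcome values over d=0..1: [1, -1]
Σy = 0, Σy² = 2, M = 2
μ = 0/2 = 0,  σ² = 2/2 − (0)² = 1
Independent increments: Var[X_10] = 10·σ² = 10·(1) = 10

10


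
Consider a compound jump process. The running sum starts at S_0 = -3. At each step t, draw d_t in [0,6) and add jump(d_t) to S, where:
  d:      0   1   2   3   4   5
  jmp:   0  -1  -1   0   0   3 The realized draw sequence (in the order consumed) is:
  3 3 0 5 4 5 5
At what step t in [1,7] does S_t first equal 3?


6

t=0: S=-3, d=3, jump=0, S_1=-3
t=1: S=-3, d=3, jump=0, S_2=-3
t=2: S=-3, d=0, jump=0, S_3=-3
t=3: S=-3, d=5, jump=3, S_4=0
t=4: S=0, d=4, jump=0, S_5=0
t=5: S=0, d=5, jump=3, S_6=3
t=6: S=3, d=5, jump=3, S_7=6


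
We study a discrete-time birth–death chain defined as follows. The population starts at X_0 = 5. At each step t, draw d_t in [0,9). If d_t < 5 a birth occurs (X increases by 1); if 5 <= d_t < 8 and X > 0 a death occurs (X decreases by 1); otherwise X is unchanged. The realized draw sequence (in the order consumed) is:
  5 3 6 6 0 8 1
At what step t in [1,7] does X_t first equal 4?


t=0: X=5, d=5 → death, X_1=4
t=1: X=4, d=3 → birth, X_2=5
t=2: X=5, d=6 → death, X_3=4
t=3: X=4, d=6 → death, X_4=3
t=4: X=3, d=0 → birth, X_5=4
t=5: X=4, d=8 → hold, X_6=4
t=6: X=4, d=1 → birth, X_7=5

1


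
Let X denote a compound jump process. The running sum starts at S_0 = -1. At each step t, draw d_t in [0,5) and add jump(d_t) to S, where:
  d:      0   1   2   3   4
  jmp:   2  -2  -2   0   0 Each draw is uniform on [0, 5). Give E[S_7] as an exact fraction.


-19/5

Outcome values over d=0..4: [2, -2, -2, 0, 0]
Σy = -2, Σy² = 12, M = 5
μ = -2/5 = -2/5,  σ² = 12/5 − (-2/5)² = 56/25
E[S_7] = -1 + 7·(-2/5) = -19/5


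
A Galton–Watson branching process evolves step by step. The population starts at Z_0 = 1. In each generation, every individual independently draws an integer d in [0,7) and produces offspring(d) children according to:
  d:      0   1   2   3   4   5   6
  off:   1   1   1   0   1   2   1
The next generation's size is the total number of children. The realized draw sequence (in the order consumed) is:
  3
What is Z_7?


0

gen 0: Z_0=1, draws=[3], offspring=[0], Z_1=0
gen 1: Z_1=0, draws=[], offspring=[], Z_2=0
gen 2: Z_2=0, draws=[], offspring=[], Z_3=0
gen 3: Z_3=0, draws=[], offspring=[], Z_4=0
gen 4: Z_4=0, draws=[], offspring=[], Z_5=0
gen 5: Z_5=0, draws=[], offspring=[], Z_6=0
gen 6: Z_6=0, draws=[], offspring=[], Z_7=0


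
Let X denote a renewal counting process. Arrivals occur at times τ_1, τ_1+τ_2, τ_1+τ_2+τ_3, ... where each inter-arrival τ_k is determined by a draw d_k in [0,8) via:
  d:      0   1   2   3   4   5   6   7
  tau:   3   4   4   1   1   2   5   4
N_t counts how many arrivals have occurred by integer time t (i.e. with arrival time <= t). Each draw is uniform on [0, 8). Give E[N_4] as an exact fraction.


287/256

Inter-arrival values over d=0..7: [3, 4, 4, 1, 1, 2, 5, 4]
Each d has probability 1/8, so the pmf of τ is: f(1) = 1/4, f(2) = 1/8, f(3) = 1/8, f(4) = 3/8, f(5) = 1/8
Renewal equation for m(n) = E[N_n]: condition on τ_1 = k (if k <= n, one arrival plus a fresh copy on the remaining n−k steps): m(n) = F(n) + Σ_{k<=n} f(k)·m(n−k), where F(n) = P(τ <= n) and m(0) = 0
m(1) = F(1) = 1/4
m(2) = F(2) + f(1)·m(1) = 3/8 + 1/4·1/4 = 7/16
m(3) = F(3) + f(1)·m(2) + f(2)·m(1) = 1/2 + 1/4·7/16 + 1/8·1/4 = 41/64
m(4) = F(4) + f(1)·m(3) + f(2)·m(2) + f(3)·m(1) = 7/8 + 1/4·41/64 + 1/8·7/16 + 1/8·1/4 = 287/256
E[N_4] = m(4) = 287/256


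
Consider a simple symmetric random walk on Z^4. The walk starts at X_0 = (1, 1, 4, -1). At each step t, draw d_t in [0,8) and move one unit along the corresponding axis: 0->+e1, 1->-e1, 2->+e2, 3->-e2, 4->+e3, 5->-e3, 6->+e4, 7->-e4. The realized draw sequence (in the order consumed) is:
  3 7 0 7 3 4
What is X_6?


t=0: X=(1, 1, 4, -1), d=3 → -e2, X_1=(1, 0, 4, -1)
t=1: X=(1, 0, 4, -1), d=7 → -e4, X_2=(1, 0, 4, -2)
t=2: X=(1, 0, 4, -2), d=0 → +e1, X_3=(2, 0, 4, -2)
t=3: X=(2, 0, 4, -2), d=7 → -e4, X_4=(2, 0, 4, -3)
t=4: X=(2, 0, 4, -3), d=3 → -e2, X_5=(2, -1, 4, -3)
t=5: X=(2, -1, 4, -3), d=4 → +e3, X_6=(2, -1, 5, -3)

(2, -1, 5, -3)


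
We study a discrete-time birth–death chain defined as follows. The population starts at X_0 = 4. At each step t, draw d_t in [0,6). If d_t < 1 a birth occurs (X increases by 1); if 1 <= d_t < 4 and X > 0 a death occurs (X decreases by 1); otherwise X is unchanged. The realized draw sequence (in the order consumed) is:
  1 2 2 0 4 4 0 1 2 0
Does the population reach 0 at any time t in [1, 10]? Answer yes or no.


no

t=0: X=4, d=1 → death, X_1=3
t=1: X=3, d=2 → death, X_2=2
t=2: X=2, d=2 → death, X_3=1
t=3: X=1, d=0 → birth, X_4=2
t=4: X=2, d=4 → hold, X_5=2
t=5: X=2, d=4 → hold, X_6=2
t=6: X=2, d=0 → birth, X_7=3
t=7: X=3, d=1 → death, X_8=2
t=8: X=2, d=2 → death, X_9=1
t=9: X=1, d=0 → birth, X_10=2


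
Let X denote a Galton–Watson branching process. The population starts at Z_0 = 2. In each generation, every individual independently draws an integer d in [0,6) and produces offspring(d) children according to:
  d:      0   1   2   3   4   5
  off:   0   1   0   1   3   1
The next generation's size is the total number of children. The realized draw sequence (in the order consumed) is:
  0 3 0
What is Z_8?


gen 0: Z_0=2, draws=[0, 3], offspring=[0, 1], Z_1=1
gen 1: Z_1=1, draws=[0], offspring=[0], Z_2=0
gen 2: Z_2=0, draws=[], offspring=[], Z_3=0
gen 3: Z_3=0, draws=[], offspring=[], Z_4=0
gen 4: Z_4=0, draws=[], offspring=[], Z_5=0
gen 5: Z_5=0, draws=[], offspring=[], Z_6=0
gen 6: Z_6=0, draws=[], offspring=[], Z_7=0
gen 7: Z_7=0, draws=[], offspring=[], Z_8=0

0


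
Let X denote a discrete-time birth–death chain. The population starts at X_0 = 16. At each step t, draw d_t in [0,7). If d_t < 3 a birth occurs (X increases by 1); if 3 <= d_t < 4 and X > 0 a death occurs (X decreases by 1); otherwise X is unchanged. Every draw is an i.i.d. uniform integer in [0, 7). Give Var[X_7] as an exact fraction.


24/7

X can drop by at most 1 per step and X_0 = 16 > T = 7, so X_t >= 16 − t >= 9 > 0 for every t <= 7: the floor at 0 (the 'and X > 0' condition) never binds. Hence X_7 = X_0 + Σ_{t<7} Y_t with i.i.d. increments Y_t = y(d_t) ∈ {+1, −1, 0}.
Outcome values over d=0..6: [1, 1, 1, -1, 0, 0, 0]
Σy = 2, Σy² = 4, M = 7
μ = 2/7 = 2/7,  σ² = 4/7 − (2/7)² = 24/49
Independent increments: Var[X_7] = 7·σ² = 7·(24/49) = 24/7


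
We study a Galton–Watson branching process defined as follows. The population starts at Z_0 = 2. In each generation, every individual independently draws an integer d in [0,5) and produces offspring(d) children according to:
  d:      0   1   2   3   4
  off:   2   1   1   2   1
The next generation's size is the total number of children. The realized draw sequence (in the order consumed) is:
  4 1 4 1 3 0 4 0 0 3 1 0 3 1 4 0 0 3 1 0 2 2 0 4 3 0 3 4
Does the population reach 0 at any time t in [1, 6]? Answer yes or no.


gen 0: Z_0=2, draws=[4, 1], offspring=[1, 1], Z_1=2
gen 1: Z_1=2, draws=[4, 1], offspring=[1, 1], Z_2=2
gen 2: Z_2=2, draws=[3, 0], offspring=[2, 2], Z_3=4
gen 3: Z_3=4, draws=[4, 0, 0, 3], offspring=[1, 2, 2, 2], Z_4=7
gen 4: Z_4=7, draws=[1, 0, 3, 1, 4, 0, 0], offspring=[1, 2, 2, 1, 1, 2, 2], Z_5=11
gen 5: Z_5=11, draws=[3, 1, 0, 2, 2, 0, 4, 3, 0, 3, 4], offspring=[2, 1, 2, 1, 1, 2, 1, 2, 2, 2, 1], Z_6=17

no


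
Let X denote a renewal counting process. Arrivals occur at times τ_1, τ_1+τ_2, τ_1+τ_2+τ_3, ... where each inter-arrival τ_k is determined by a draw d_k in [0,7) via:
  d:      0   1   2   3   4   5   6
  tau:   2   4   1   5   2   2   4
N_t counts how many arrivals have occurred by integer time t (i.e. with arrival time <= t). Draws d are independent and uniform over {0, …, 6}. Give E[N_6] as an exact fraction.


226689/117649

Inter-arrival values over d=0..6: [2, 4, 1, 5, 2, 2, 4]
Each d has probability 1/7, so the pmf of τ is: f(1) = 1/7, f(2) = 3/7, f(4) = 2/7, f(5) = 1/7
Renewal equation for m(n) = E[N_n]: condition on τ_1 = k (if k <= n, one arrival plus a fresh copy on the remaining n−k steps): m(n) = F(n) + Σ_{k<=n} f(k)·m(n−k), where F(n) = P(τ <= n) and m(0) = 0
m(1) = F(1) = 1/7
m(2) = F(2) + f(1)·m(1) = 4/7 + 1/7·1/7 = 29/49
m(3) = F(3) + f(1)·m(2) + f(2)·m(1) = 4/7 + 1/7·29/49 + 3/7·1/7 = 246/343
m(4) = F(4) + f(1)·m(3) + f(2)·m(2) = 6/7 + 1/7·246/343 + 3/7·29/49 = 2913/2401
m(5) = F(5) + f(1)·m(4) + f(2)·m(3) + f(4)·m(1) = 1 + 1/7·2913/2401 + 3/7·246/343 + 2/7·1/7 = 25572/16807
m(6) = F(6) + f(1)·m(5) + f(2)·m(4) + f(4)·m(2) + f(5)·m(1) = 1 + 1/7·25572/16807 + 3/7·2913/2401 + 2/7·29/49 + 1/7·1/7 = 226689/117649
E[N_6] = m(6) = 226689/117649


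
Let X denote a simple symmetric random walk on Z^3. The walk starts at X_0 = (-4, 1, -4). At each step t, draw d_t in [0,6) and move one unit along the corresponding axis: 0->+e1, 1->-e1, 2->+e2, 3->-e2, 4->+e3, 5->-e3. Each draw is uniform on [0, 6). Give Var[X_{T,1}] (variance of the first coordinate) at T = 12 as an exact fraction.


4

Outcome values over d=0..5: [1, -1, 0, 0, 0, 0]
Σy = 0, Σy² = 2, M = 6
μ = 0/6 = 0,  σ² = 2/6 − (0)² = 1/3
Independent increments: Var[X_12] = 12·σ² = 12·(1/3) = 4


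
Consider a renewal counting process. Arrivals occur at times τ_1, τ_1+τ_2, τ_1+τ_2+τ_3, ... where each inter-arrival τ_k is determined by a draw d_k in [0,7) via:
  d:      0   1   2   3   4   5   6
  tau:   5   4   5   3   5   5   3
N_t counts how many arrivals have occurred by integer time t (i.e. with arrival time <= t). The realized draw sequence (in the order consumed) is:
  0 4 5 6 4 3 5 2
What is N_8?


1

draw d_1=0: τ_1=5, arrival time A_1=5
draw d_2=4: τ_2=5, arrival time A_2=10
draw d_3=5: τ_3=5, arrival time A_3=15
draw d_4=6: τ_4=3, arrival time A_4=18
draw d_5=4: τ_5=5, arrival time A_5=23
draw d_6=3: τ_6=3, arrival time A_6=26
draw d_7=5: τ_7=5, arrival time A_7=31
draw d_8=2: τ_8=5, arrival time A_8=36
N_t over t=0..8: 0:0 1:0 2:0 3:0 4:0 5:1 6:1 7:1 8:1


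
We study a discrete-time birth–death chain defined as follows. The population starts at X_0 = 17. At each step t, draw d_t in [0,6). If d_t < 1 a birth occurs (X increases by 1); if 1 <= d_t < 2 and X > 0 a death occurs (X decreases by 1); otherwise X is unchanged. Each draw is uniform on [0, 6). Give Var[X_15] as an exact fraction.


X can drop by at most 1 per step and X_0 = 17 > T = 15, so X_t >= 17 − t >= 2 > 0 for every t <= 15: the floor at 0 (the 'and X > 0' condition) never binds. Hence X_15 = X_0 + Σ_{t<15} Y_t with i.i.d. increments Y_t = y(d_t) ∈ {+1, −1, 0}.
Outcome values over d=0..5: [1, -1, 0, 0, 0, 0]
Σy = 0, Σy² = 2, M = 6
μ = 0/6 = 0,  σ² = 2/6 − (0)² = 1/3
Independent increments: Var[X_15] = 15·σ² = 15·(1/3) = 5

5


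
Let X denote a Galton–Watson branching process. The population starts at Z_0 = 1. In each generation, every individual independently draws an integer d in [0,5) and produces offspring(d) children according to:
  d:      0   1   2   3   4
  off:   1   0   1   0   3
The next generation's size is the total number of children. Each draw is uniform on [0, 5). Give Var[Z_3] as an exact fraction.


18/5

Outcome values over d=0..4: [1, 0, 1, 0, 3]
Σy = 5, Σy² = 11, M = 5
μ = 5/5 = 1,  σ² = 11/5 − (1)² = 6/5
V_0 = 0, E_0 = 1
V_1 = 6/5·E_0 + (1)²·V_0 = 6/5;  E_1 = 1
V_2 = 6/5·E_1 + (1)²·V_1 = 12/5;  E_2 = 1
V_3 = 6/5·E_2 + (1)²·V_2 = 18/5;  E_3 = 1


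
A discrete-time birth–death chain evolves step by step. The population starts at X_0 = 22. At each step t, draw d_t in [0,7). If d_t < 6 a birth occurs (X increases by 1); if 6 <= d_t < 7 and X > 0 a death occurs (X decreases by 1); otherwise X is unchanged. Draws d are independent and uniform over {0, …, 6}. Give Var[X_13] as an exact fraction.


312/49

X can drop by at most 1 per step and X_0 = 22 > T = 13, so X_t >= 22 − t >= 9 > 0 for every t <= 13: the floor at 0 (the 'and X > 0' condition) never binds. Hence X_13 = X_0 + Σ_{t<13} Y_t with i.i.d. increments Y_t = y(d_t) ∈ {+1, −1, 0}.
Outcome values over d=0..6: [1, 1, 1, 1, 1, 1, -1]
Σy = 5, Σy² = 7, M = 7
μ = 5/7 = 5/7,  σ² = 7/7 − (5/7)² = 24/49
Independent increments: Var[X_13] = 13·σ² = 13·(24/49) = 312/49


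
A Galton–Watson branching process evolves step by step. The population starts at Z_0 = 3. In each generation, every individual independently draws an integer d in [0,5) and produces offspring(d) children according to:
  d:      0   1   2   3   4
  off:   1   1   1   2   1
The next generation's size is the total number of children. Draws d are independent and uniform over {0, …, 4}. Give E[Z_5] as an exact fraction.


Outcome values over d=0..4: [1, 1, 1, 2, 1]
Σy = 6, Σy² = 8, M = 5
μ = 6/5 = 6/5,  σ² = 8/5 − (6/5)² = 4/25
E[Z_0] = 3
E[Z_1] = 6/5·E[Z_0] = 18/5
E[Z_2] = 6/5·E[Z_1] = 108/25
E[Z_3] = 6/5·E[Z_2] = 648/125
E[Z_4] = 6/5·E[Z_3] = 3888/625
E[Z_5] = 6/5·E[Z_4] = 23328/3125

23328/3125


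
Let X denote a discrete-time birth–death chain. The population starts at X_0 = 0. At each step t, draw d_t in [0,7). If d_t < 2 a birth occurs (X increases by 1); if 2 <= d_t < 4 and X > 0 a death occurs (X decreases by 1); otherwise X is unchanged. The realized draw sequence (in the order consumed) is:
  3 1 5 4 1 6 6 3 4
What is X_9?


1

t=0: X=0, d=3 → hold, X_1=0
t=1: X=0, d=1 → birth, X_2=1
t=2: X=1, d=5 → hold, X_3=1
t=3: X=1, d=4 → hold, X_4=1
t=4: X=1, d=1 → birth, X_5=2
t=5: X=2, d=6 → hold, X_6=2
t=6: X=2, d=6 → hold, X_7=2
t=7: X=2, d=3 → death, X_8=1
t=8: X=1, d=4 → hold, X_9=1


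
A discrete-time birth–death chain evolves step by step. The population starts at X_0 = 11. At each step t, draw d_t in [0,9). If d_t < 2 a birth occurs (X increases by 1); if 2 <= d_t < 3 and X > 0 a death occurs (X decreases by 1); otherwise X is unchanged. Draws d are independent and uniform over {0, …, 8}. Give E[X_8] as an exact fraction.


X can drop by at most 1 per step and X_0 = 11 > T = 8, so X_t >= 11 − t >= 3 > 0 for every t <= 8: the floor at 0 (the 'and X > 0' condition) never binds. Hence X_8 = X_0 + Σ_{t<8} Y_t with i.i.d. increments Y_t = y(d_t) ∈ {+1, −1, 0}.
Outcome values over d=0..8: [1, 1, -1, 0, 0, 0, 0, 0, 0]
Σy = 1, Σy² = 3, M = 9
μ = 1/9 = 1/9,  σ² = 3/9 − (1/9)² = 26/81
E[X_8] = 11 + 8·(1/9) = 107/9

107/9


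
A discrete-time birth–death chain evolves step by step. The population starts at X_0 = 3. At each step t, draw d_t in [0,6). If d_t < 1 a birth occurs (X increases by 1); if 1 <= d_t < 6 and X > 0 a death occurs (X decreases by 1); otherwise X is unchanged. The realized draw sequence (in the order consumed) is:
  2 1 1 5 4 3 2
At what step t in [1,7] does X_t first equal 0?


t=0: X=3, d=2 → death, X_1=2
t=1: X=2, d=1 → death, X_2=1
t=2: X=1, d=1 → death, X_3=0
t=3: X=0, d=5 → hold, X_4=0
t=4: X=0, d=4 → hold, X_5=0
t=5: X=0, d=3 → hold, X_6=0
t=6: X=0, d=2 → hold, X_7=0

3


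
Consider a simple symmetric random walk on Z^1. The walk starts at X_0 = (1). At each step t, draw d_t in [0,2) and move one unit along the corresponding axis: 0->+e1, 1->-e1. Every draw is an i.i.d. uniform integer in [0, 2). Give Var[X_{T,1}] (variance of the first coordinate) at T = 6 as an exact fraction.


6

Outcome values over d=0..1: [1, -1]
Σy = 0, Σy² = 2, M = 2
μ = 0/2 = 0,  σ² = 2/2 − (0)² = 1
Independent increments: Var[X_6] = 6·σ² = 6·(1) = 6


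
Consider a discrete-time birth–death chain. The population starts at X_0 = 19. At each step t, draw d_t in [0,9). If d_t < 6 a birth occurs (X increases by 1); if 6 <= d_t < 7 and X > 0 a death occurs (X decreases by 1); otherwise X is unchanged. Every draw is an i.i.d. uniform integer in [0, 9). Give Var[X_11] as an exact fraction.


X can drop by at most 1 per step and X_0 = 19 > T = 11, so X_t >= 19 − t >= 8 > 0 for every t <= 11: the floor at 0 (the 'and X > 0' condition) never binds. Hence X_11 = X_0 + Σ_{t<11} Y_t with i.i.d. increments Y_t = y(d_t) ∈ {+1, −1, 0}.
Outcome values over d=0..8: [1, 1, 1, 1, 1, 1, -1, 0, 0]
Σy = 5, Σy² = 7, M = 9
μ = 5/9 = 5/9,  σ² = 7/9 − (5/9)² = 38/81
Independent increments: Var[X_11] = 11·σ² = 11·(38/81) = 418/81

418/81


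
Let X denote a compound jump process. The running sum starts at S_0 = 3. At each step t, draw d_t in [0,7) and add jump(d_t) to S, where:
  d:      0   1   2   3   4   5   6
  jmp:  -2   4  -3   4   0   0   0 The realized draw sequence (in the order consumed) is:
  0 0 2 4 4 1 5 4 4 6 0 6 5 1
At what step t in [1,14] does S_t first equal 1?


1

t=0: S=3, d=0, jump=-2, S_1=1
t=1: S=1, d=0, jump=-2, S_2=-1
t=2: S=-1, d=2, jump=-3, S_3=-4
t=3: S=-4, d=4, jump=0, S_4=-4
t=4: S=-4, d=4, jump=0, S_5=-4
t=5: S=-4, d=1, jump=4, S_6=0
t=6: S=0, d=5, jump=0, S_7=0
t=7: S=0, d=4, jump=0, S_8=0
t=8: S=0, d=4, jump=0, S_9=0
t=9: S=0, d=6, jump=0, S_10=0
t=10: S=0, d=0, jump=-2, S_11=-2
t=11: S=-2, d=6, jump=0, S_12=-2
t=12: S=-2, d=5, jump=0, S_13=-2
t=13: S=-2, d=1, jump=4, S_14=2


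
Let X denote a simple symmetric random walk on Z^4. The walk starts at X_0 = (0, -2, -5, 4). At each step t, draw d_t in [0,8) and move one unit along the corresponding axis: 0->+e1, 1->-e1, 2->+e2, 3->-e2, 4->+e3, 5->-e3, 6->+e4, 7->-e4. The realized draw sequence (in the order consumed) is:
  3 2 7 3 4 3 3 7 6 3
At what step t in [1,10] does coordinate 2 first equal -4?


6

t=0: X=(0, -2, -5, 4), d=3 → -e2, X_1=(0, -3, -5, 4)
t=1: X=(0, -3, -5, 4), d=2 → +e2, X_2=(0, -2, -5, 4)
t=2: X=(0, -2, -5, 4), d=7 → -e4, X_3=(0, -2, -5, 3)
t=3: X=(0, -2, -5, 3), d=3 → -e2, X_4=(0, -3, -5, 3)
t=4: X=(0, -3, -5, 3), d=4 → +e3, X_5=(0, -3, -4, 3)
t=5: X=(0, -3, -4, 3), d=3 → -e2, X_6=(0, -4, -4, 3)
t=6: X=(0, -4, -4, 3), d=3 → -e2, X_7=(0, -5, -4, 3)
t=7: X=(0, -5, -4, 3), d=7 → -e4, X_8=(0, -5, -4, 2)
t=8: X=(0, -5, -4, 2), d=6 → +e4, X_9=(0, -5, -4, 3)
t=9: X=(0, -5, -4, 3), d=3 → -e2, X_10=(0, -6, -4, 3)


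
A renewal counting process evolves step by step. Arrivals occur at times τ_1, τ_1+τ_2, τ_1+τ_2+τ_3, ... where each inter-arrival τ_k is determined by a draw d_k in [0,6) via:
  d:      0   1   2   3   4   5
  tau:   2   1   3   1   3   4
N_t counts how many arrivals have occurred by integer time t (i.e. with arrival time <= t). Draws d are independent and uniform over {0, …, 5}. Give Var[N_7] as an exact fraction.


Inter-arrival values over d=0..5: [2, 1, 3, 1, 3, 4]
Each d has probability 1/6, so the pmf of τ is: f(1) = 1/3, f(2) = 1/6, f(3) = 1/3, f(4) = 1/6
Let p_n(j) = P(N_n = j), with p_0 = [1]. Condition on τ_1: p_n(0) = P(τ > n), and for j >= 1, p_n(j) = Σ_{k<=n} f(k)·p_{n−k}(j−1)
p_1 = [2/3, 1/3]  (j = 0..1)
p_2 = [1/2, 7/18, 1/9]  (j = 0..2)
p_3 = [1/6, 11/18, 5/27, 1/27]  (j = 0..3)
p_4 = [0, 19/36, 41/108, 13/162, 1/81]  (j = 0..4)
p_5 = [0, 11/36, 25/54, 7/36, 8/243, 1/243]  (j = 0..5)
p_6 = [0, 5/36, 11/24, 193/648, 22/243, 19/1458, 1/729]  (j = 0..6)
p_7 = [0, 1/36, 3/8, 251/648, 40/243, 29/729, 11/2187, 1/2187]  (j = 0..7)
E[N_7] = Σ j·p_7(j) = 49523/17496;  E[N_7²] = Σ j²·p_7(j) = 154763/17496
Var[N_7] = 154763/17496 − (49523/17496)² = 255205919/306110016

255205919/306110016


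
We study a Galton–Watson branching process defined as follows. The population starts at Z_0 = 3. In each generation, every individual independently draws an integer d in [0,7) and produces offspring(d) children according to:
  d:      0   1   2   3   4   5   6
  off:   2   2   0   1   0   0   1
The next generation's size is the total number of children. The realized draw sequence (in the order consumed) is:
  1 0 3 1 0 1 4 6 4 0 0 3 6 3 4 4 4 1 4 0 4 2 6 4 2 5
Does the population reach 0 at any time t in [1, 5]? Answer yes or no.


no

gen 0: Z_0=3, draws=[1, 0, 3], offspring=[2, 2, 1], Z_1=5
gen 1: Z_1=5, draws=[1, 0, 1, 4, 6], offspring=[2, 2, 2, 0, 1], Z_2=7
gen 2: Z_2=7, draws=[4, 0, 0, 3, 6, 3, 4], offspring=[0, 2, 2, 1, 1, 1, 0], Z_3=7
gen 3: Z_3=7, draws=[4, 4, 1, 4, 0, 4, 2], offspring=[0, 0, 2, 0, 2, 0, 0], Z_4=4
gen 4: Z_4=4, draws=[6, 4, 2, 5], offspring=[1, 0, 0, 0], Z_5=1


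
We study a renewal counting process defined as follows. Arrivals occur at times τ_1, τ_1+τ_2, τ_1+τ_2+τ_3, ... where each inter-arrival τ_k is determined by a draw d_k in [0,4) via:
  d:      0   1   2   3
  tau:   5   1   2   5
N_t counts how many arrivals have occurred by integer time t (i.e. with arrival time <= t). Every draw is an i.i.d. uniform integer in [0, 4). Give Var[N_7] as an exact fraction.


196807991/268435456

Inter-arrival values over d=0..3: [5, 1, 2, 5]
Each d has probability 1/4, so the pmf of τ is: f(1) = 1/4, f(2) = 1/4, f(5) = 1/2
Let p_n(j) = P(N_n = j), with p_0 = [1]. Condition on τ_1: p_n(0) = P(τ > n), and for j >= 1, p_n(j) = Σ_{k<=n} f(k)·p_{n−k}(j−1)
p_1 = [3/4, 1/4]  (j = 0..1)
p_2 = [1/2, 7/16, 1/16]  (j = 0..2)
p_3 = [1/2, 5/16, 11/64, 1/64]  (j = 0..3)
p_4 = [1/2, 1/4, 3/16, 15/256, 1/256]  (j = 0..4)
p_5 = [0, 3/4, 9/64, 23/256, 19/1024, 1/1024]  (j = 0..5)
p_6 = [0, 1/2, 3/8, 21/256, 19/512, 23/4096, 1/4096]  (j = 0..6)
p_7 = [0, 1/4, 17/32, 41/256, 11/256, 57/4096, 27/16384, 1/16384]  (j = 0..7)
E[N_7] = Σ j·p_7(j) = 33501/16384;  E[N_7²] = Σ j²·p_7(j) = 80513/16384
Var[N_7] = 80513/16384 − (33501/16384)² = 196807991/268435456


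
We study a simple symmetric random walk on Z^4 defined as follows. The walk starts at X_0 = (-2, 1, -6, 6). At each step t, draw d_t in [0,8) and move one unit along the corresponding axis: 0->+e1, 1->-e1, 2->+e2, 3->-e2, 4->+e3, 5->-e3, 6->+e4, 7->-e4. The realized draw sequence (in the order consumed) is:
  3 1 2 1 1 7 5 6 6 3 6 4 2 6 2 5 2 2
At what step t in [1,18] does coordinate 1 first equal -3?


2

t=0: X=(-2, 1, -6, 6), d=3 → -e2, X_1=(-2, 0, -6, 6)
t=1: X=(-2, 0, -6, 6), d=1 → -e1, X_2=(-3, 0, -6, 6)
t=2: X=(-3, 0, -6, 6), d=2 → +e2, X_3=(-3, 1, -6, 6)
t=3: X=(-3, 1, -6, 6), d=1 → -e1, X_4=(-4, 1, -6, 6)
t=4: X=(-4, 1, -6, 6), d=1 → -e1, X_5=(-5, 1, -6, 6)
t=5: X=(-5, 1, -6, 6), d=7 → -e4, X_6=(-5, 1, -6, 5)
t=6: X=(-5, 1, -6, 5), d=5 → -e3, X_7=(-5, 1, -7, 5)
t=7: X=(-5, 1, -7, 5), d=6 → +e4, X_8=(-5, 1, -7, 6)
t=8: X=(-5, 1, -7, 6), d=6 → +e4, X_9=(-5, 1, -7, 7)
t=9: X=(-5, 1, -7, 7), d=3 → -e2, X_10=(-5, 0, -7, 7)
t=10: X=(-5, 0, -7, 7), d=6 → +e4, X_11=(-5, 0, -7, 8)
t=11: X=(-5, 0, -7, 8), d=4 → +e3, X_12=(-5, 0, -6, 8)
t=12: X=(-5, 0, -6, 8), d=2 → +e2, X_13=(-5, 1, -6, 8)
t=13: X=(-5, 1, -6, 8), d=6 → +e4, X_14=(-5, 1, -6, 9)
t=14: X=(-5, 1, -6, 9), d=2 → +e2, X_15=(-5, 2, -6, 9)
t=15: X=(-5, 2, -6, 9), d=5 → -e3, X_16=(-5, 2, -7, 9)
t=16: X=(-5, 2, -7, 9), d=2 → +e2, X_17=(-5, 3, -7, 9)
t=17: X=(-5, 3, -7, 9), d=2 → +e2, X_18=(-5, 4, -7, 9)


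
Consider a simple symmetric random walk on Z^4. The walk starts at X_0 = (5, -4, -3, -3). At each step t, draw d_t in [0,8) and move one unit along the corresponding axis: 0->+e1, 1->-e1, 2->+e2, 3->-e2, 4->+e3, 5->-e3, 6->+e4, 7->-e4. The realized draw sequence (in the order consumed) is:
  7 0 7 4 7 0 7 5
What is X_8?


t=0: X=(5, -4, -3, -3), d=7 → -e4, X_1=(5, -4, -3, -4)
t=1: X=(5, -4, -3, -4), d=0 → +e1, X_2=(6, -4, -3, -4)
t=2: X=(6, -4, -3, -4), d=7 → -e4, X_3=(6, -4, -3, -5)
t=3: X=(6, -4, -3, -5), d=4 → +e3, X_4=(6, -4, -2, -5)
t=4: X=(6, -4, -2, -5), d=7 → -e4, X_5=(6, -4, -2, -6)
t=5: X=(6, -4, -2, -6), d=0 → +e1, X_6=(7, -4, -2, -6)
t=6: X=(7, -4, -2, -6), d=7 → -e4, X_7=(7, -4, -2, -7)
t=7: X=(7, -4, -2, -7), d=5 → -e3, X_8=(7, -4, -3, -7)

(7, -4, -3, -7)


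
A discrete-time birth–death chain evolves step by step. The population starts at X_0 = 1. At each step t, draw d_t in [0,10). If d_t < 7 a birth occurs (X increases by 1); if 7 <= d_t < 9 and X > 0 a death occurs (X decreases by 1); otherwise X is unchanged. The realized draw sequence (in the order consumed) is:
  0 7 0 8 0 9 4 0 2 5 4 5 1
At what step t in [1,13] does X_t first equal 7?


11

t=0: X=1, d=0 → birth, X_1=2
t=1: X=2, d=7 → death, X_2=1
t=2: X=1, d=0 → birth, X_3=2
t=3: X=2, d=8 → death, X_4=1
t=4: X=1, d=0 → birth, X_5=2
t=5: X=2, d=9 → hold, X_6=2
t=6: X=2, d=4 → birth, X_7=3
t=7: X=3, d=0 → birth, X_8=4
t=8: X=4, d=2 → birth, X_9=5
t=9: X=5, d=5 → birth, X_10=6
t=10: X=6, d=4 → birth, X_11=7
t=11: X=7, d=5 → birth, X_12=8
t=12: X=8, d=1 → birth, X_13=9


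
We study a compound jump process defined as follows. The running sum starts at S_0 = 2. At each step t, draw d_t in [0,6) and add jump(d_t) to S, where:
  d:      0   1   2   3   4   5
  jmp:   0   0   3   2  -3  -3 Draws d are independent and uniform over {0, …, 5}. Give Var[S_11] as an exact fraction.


Outcome values over d=0..5: [0, 0, 3, 2, -3, -3]
Σy = -1, Σy² = 31, M = 6
μ = -1/6 = -1/6,  σ² = 31/6 − (-1/6)² = 185/36
Independent increments: Var[S_11] = 11·σ² = 11·(185/36) = 2035/36

2035/36


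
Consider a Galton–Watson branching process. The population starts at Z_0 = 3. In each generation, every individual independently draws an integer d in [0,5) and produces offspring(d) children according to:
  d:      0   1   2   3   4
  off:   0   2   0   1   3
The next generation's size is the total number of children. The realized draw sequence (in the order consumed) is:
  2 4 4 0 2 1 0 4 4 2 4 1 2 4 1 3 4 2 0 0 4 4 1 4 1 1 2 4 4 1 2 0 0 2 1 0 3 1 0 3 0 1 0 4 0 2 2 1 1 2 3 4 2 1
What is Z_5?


21

gen 0: Z_0=3, draws=[2, 4, 4], offspring=[0, 3, 3], Z_1=6
gen 1: Z_1=6, draws=[0, 2, 1, 0, 4, 4], offspring=[0, 0, 2, 0, 3, 3], Z_2=8
gen 2: Z_2=8, draws=[2, 4, 1, 2, 4, 1, 3, 4], offspring=[0, 3, 2, 0, 3, 2, 1, 3], Z_3=14
gen 3: Z_3=14, draws=[2, 0, 0, 4, 4, 1, 4, 1, 1, 2, 4, 4, 1, 2], offspring=[0, 0, 0, 3, 3, 2, 3, 2, 2, 0, 3, 3, 2, 0], Z_4=23
gen 4: Z_4=23, draws=[0, 0, 2, 1, 0, 3, 1, 0, 3, 0, 1, 0, 4, 0, 2, 2, 1, 1, 2, 3, 4, 2, 1], offspring=[0, 0, 0, 2, 0, 1, 2, 0, 1, 0, 2, 0, 3, 0, 0, 0, 2, 2, 0, 1, 3, 0, 2], Z_5=21


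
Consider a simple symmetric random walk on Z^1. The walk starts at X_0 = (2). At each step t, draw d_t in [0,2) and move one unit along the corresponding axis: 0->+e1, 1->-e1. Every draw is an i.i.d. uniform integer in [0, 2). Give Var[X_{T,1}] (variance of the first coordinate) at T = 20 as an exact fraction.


20

Outcome values over d=0..1: [1, -1]
Σy = 0, Σy² = 2, M = 2
μ = 0/2 = 0,  σ² = 2/2 − (0)² = 1
Independent increments: Var[X_20] = 20·σ² = 20·(1) = 20


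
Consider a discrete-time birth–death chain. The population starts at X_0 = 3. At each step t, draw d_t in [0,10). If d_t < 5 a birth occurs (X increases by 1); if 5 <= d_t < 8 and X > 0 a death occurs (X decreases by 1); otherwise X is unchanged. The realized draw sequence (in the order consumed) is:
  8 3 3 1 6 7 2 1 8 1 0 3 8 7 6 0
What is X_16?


t=0: X=3, d=8 → hold, X_1=3
t=1: X=3, d=3 → birth, X_2=4
t=2: X=4, d=3 → birth, X_3=5
t=3: X=5, d=1 → birth, X_4=6
t=4: X=6, d=6 → death, X_5=5
t=5: X=5, d=7 → death, X_6=4
t=6: X=4, d=2 → birth, X_7=5
t=7: X=5, d=1 → birth, X_8=6
t=8: X=6, d=8 → hold, X_9=6
t=9: X=6, d=1 → birth, X_10=7
t=10: X=7, d=0 → birth, X_11=8
t=11: X=8, d=3 → birth, X_12=9
t=12: X=9, d=8 → hold, X_13=9
t=13: X=9, d=7 → death, X_14=8
t=14: X=8, d=6 → death, X_15=7
t=15: X=7, d=0 → birth, X_16=8

8


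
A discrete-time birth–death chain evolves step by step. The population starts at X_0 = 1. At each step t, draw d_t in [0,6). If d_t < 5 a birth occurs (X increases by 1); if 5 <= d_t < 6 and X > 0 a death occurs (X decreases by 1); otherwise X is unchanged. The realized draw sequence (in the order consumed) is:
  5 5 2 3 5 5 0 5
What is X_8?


t=0: X=1, d=5 → death, X_1=0
t=1: X=0, d=5 → hold, X_2=0
t=2: X=0, d=2 → birth, X_3=1
t=3: X=1, d=3 → birth, X_4=2
t=4: X=2, d=5 → death, X_5=1
t=5: X=1, d=5 → death, X_6=0
t=6: X=0, d=0 → birth, X_7=1
t=7: X=1, d=5 → death, X_8=0

0


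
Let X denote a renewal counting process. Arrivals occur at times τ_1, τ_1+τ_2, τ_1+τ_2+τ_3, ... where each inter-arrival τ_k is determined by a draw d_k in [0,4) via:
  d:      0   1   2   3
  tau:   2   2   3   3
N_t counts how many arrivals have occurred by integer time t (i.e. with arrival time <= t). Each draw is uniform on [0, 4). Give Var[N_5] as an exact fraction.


Inter-arrival values over d=0..3: [2, 2, 3, 3]
Each d has probability 1/4, so the pmf of τ is: f(2) = 1/2, f(3) = 1/2
Let p_n(j) = P(N_n = j), with p_0 = [1]. Condition on τ_1: p_n(0) = P(τ > n), and for j >= 1, p_n(j) = Σ_{k<=n} f(k)·p_{n−k}(j−1)
p_1 = [1]  (j = 0)
p_2 = [1/2, 1/2]  (j = 0..1)
p_3 = [0, 1]  (j = 0..1)
p_4 = [0, 3/4, 1/4]  (j = 0..2)
p_5 = [0, 1/4, 3/4]  (j = 0..2)
E[N_5] = Σ j·p_5(j) = 7/4;  E[N_5²] = Σ j²·p_5(j) = 13/4
Var[N_5] = 13/4 − (7/4)² = 3/16

3/16


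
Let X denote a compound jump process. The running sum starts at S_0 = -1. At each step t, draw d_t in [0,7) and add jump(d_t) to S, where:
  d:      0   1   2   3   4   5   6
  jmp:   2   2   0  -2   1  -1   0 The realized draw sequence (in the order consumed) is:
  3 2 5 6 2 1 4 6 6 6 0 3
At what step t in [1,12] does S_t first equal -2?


6

t=0: S=-1, d=3, jump=-2, S_1=-3
t=1: S=-3, d=2, jump=0, S_2=-3
t=2: S=-3, d=5, jump=-1, S_3=-4
t=3: S=-4, d=6, jump=0, S_4=-4
t=4: S=-4, d=2, jump=0, S_5=-4
t=5: S=-4, d=1, jump=2, S_6=-2
t=6: S=-2, d=4, jump=1, S_7=-1
t=7: S=-1, d=6, jump=0, S_8=-1
t=8: S=-1, d=6, jump=0, S_9=-1
t=9: S=-1, d=6, jump=0, S_10=-1
t=10: S=-1, d=0, jump=2, S_11=1
t=11: S=1, d=3, jump=-2, S_12=-1


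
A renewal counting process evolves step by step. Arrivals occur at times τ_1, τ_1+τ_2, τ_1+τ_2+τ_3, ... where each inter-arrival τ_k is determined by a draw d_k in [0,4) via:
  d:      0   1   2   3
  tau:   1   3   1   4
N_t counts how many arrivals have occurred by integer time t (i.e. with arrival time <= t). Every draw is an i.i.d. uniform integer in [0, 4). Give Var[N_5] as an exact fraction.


903/1024

Inter-arrival values over d=0..3: [1, 3, 1, 4]
Each d has probability 1/4, so the pmf of τ is: f(1) = 1/2, f(3) = 1/4, f(4) = 1/4
Let p_n(j) = P(N_n = j), with p_0 = [1]. Condition on τ_1: p_n(0) = P(τ > n), and for j >= 1, p_n(j) = Σ_{k<=n} f(k)·p_{n−k}(j−1)
p_1 = [1/2, 1/2]  (j = 0..1)
p_2 = [1/2, 1/4, 1/4]  (j = 0..2)
p_3 = [1/4, 1/2, 1/8, 1/8]  (j = 0..3)
p_4 = [0, 1/2, 3/8, 1/16, 1/16]  (j = 0..4)
p_5 = [0, 1/4, 7/16, 1/4, 1/32, 1/32]  (j = 0..5)
E[N_5] = Σ j·p_5(j) = 69/32;  E[N_5²] = Σ j²·p_5(j) = 177/32
Var[N_5] = 177/32 − (69/32)² = 903/1024


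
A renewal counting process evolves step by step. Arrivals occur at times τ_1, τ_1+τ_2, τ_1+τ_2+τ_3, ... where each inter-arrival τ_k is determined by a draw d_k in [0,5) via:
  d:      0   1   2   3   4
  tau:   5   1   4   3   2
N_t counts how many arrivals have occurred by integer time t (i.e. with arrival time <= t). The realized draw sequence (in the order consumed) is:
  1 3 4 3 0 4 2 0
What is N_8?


3

draw d_1=1: τ_1=1, arrival time A_1=1
draw d_2=3: τ_2=3, arrival time A_2=4
draw d_3=4: τ_3=2, arrival time A_3=6
draw d_4=3: τ_4=3, arrival time A_4=9
draw d_5=0: τ_5=5, arrival time A_5=14
draw d_6=4: τ_6=2, arrival time A_6=16
draw d_7=2: τ_7=4, arrival time A_7=20
draw d_8=0: τ_8=5, arrival time A_8=25
N_t over t=0..8: 0:0 1:1 2:1 3:1 4:2 5:2 6:3 7:3 8:3


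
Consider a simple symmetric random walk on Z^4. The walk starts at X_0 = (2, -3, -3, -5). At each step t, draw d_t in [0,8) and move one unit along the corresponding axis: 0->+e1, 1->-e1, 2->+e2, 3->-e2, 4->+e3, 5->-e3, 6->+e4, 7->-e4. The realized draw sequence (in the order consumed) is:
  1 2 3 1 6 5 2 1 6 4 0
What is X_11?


(0, -2, -3, -3)

t=0: X=(2, -3, -3, -5), d=1 → -e1, X_1=(1, -3, -3, -5)
t=1: X=(1, -3, -3, -5), d=2 → +e2, X_2=(1, -2, -3, -5)
t=2: X=(1, -2, -3, -5), d=3 → -e2, X_3=(1, -3, -3, -5)
t=3: X=(1, -3, -3, -5), d=1 → -e1, X_4=(0, -3, -3, -5)
t=4: X=(0, -3, -3, -5), d=6 → +e4, X_5=(0, -3, -3, -4)
t=5: X=(0, -3, -3, -4), d=5 → -e3, X_6=(0, -3, -4, -4)
t=6: X=(0, -3, -4, -4), d=2 → +e2, X_7=(0, -2, -4, -4)
t=7: X=(0, -2, -4, -4), d=1 → -e1, X_8=(-1, -2, -4, -4)
t=8: X=(-1, -2, -4, -4), d=6 → +e4, X_9=(-1, -2, -4, -3)
t=9: X=(-1, -2, -4, -3), d=4 → +e3, X_10=(-1, -2, -3, -3)
t=10: X=(-1, -2, -3, -3), d=0 → +e1, X_11=(0, -2, -3, -3)


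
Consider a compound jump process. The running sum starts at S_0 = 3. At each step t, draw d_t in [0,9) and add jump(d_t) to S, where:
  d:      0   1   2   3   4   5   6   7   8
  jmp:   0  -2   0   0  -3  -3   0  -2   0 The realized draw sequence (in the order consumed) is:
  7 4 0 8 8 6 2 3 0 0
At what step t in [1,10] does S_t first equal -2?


2

t=0: S=3, d=7, jump=-2, S_1=1
t=1: S=1, d=4, jump=-3, S_2=-2
t=2: S=-2, d=0, jump=0, S_3=-2
t=3: S=-2, d=8, jump=0, S_4=-2
t=4: S=-2, d=8, jump=0, S_5=-2
t=5: S=-2, d=6, jump=0, S_6=-2
t=6: S=-2, d=2, jump=0, S_7=-2
t=7: S=-2, d=3, jump=0, S_8=-2
t=8: S=-2, d=0, jump=0, S_9=-2
t=9: S=-2, d=0, jump=0, S_10=-2


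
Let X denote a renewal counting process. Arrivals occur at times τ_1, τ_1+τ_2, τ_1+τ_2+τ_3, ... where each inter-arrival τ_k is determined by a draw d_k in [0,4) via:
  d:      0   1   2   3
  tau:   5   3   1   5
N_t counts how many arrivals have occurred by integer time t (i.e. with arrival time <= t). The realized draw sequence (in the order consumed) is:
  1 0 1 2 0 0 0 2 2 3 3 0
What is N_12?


draw d_1=1: τ_1=3, arrival time A_1=3
draw d_2=0: τ_2=5, arrival time A_2=8
draw d_3=1: τ_3=3, arrival time A_3=11
draw d_4=2: τ_4=1, arrival time A_4=12
draw d_5=0: τ_5=5, arrival time A_5=17
draw d_6=0: τ_6=5, arrival time A_6=22
draw d_7=0: τ_7=5, arrival time A_7=27
draw d_8=2: τ_8=1, arrival time A_8=28
draw d_9=2: τ_9=1, arrival time A_9=29
draw d_10=3: τ_10=5, arrival time A_10=34
draw d_11=3: τ_11=5, arrival time A_11=39
draw d_12=0: τ_12=5, arrival time A_12=44
N_t over t=0..12: 0:0 1:0 2:0 3:1 4:1 5:1 6:1 7:1 8:2 9:2 10:2 11:3 12:4

4


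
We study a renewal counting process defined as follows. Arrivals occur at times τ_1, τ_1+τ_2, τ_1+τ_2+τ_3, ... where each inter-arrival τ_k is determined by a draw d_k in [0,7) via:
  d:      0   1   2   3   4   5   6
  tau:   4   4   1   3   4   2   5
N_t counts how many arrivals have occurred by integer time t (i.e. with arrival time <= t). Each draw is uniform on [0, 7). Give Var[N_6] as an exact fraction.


5898043234/13841287201

Inter-arrival values over d=0..6: [4, 4, 1, 3, 4, 2, 5]
Each d has probability 1/7, so the pmf of τ is: f(1) = 1/7, f(2) = 1/7, f(3) = 1/7, f(4) = 3/7, f(5) = 1/7
Let p_n(j) = P(N_n = j), with p_0 = [1]. Condition on τ_1: p_n(0) = P(τ > n), and for j >= 1, p_n(j) = Σ_{k<=n} f(k)·p_{n−k}(j−1)
p_1 = [6/7, 1/7]  (j = 0..1)
p_2 = [5/7, 13/49, 1/49]  (j = 0..2)
p_3 = [4/7, 18/49, 20/343, 1/343]  (j = 0..3)
p_4 = [1/7, 36/49, 38/343, 27/2401, 1/2401]  (j = 0..4)
p_5 = [0, 5/7, 88/343, 65/2401, 34/16807, 1/16807]  (j = 0..5)
p_6 = [0, 26/49, 135/343, 167/2401, 99/16807, 41/117649, 1/117649]  (j = 0..6)
E[N_6] = Σ j·p_6(j) = 182568/117649;  E[N_6²] = Σ j²·p_6(j) = 333442/117649
Var[N_6] = 333442/117649 − (182568/117649)² = 5898043234/13841287201


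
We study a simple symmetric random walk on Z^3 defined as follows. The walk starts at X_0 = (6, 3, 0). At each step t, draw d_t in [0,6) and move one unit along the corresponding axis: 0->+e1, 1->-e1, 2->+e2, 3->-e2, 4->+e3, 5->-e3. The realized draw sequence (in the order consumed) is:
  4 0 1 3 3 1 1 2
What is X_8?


t=0: X=(6, 3, 0), d=4 → +e3, X_1=(6, 3, 1)
t=1: X=(6, 3, 1), d=0 → +e1, X_2=(7, 3, 1)
t=2: X=(7, 3, 1), d=1 → -e1, X_3=(6, 3, 1)
t=3: X=(6, 3, 1), d=3 → -e2, X_4=(6, 2, 1)
t=4: X=(6, 2, 1), d=3 → -e2, X_5=(6, 1, 1)
t=5: X=(6, 1, 1), d=1 → -e1, X_6=(5, 1, 1)
t=6: X=(5, 1, 1), d=1 → -e1, X_7=(4, 1, 1)
t=7: X=(4, 1, 1), d=2 → +e2, X_8=(4, 2, 1)

(4, 2, 1)


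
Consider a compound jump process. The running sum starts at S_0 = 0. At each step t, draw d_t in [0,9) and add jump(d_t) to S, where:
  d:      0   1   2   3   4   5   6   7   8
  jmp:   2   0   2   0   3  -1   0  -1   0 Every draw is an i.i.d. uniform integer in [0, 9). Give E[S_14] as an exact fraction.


Outcome values over d=0..8: [2, 0, 2, 0, 3, -1, 0, -1, 0]
Σy = 5, Σy² = 19, M = 9
μ = 5/9 = 5/9,  σ² = 19/9 − (5/9)² = 146/81
E[S_14] = 0 + 14·(5/9) = 70/9

70/9


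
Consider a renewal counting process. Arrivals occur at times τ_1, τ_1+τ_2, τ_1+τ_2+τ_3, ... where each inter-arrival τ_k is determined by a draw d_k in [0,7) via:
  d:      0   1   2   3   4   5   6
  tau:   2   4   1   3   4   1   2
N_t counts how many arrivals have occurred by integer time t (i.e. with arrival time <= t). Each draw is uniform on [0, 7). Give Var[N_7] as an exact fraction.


611391218770/678223072849

Inter-arrival values over d=0..6: [2, 4, 1, 3, 4, 1, 2]
Each d has probability 1/7, so the pmf of τ is: f(1) = 2/7, f(2) = 2/7, f(3) = 1/7, f(4) = 2/7
Let p_n(j) = P(N_n = j), with p_0 = [1]. Condition on τ_1: p_n(0) = P(τ > n), and for j >= 1, p_n(j) = Σ_{k<=n} f(k)·p_{n−k}(j−1)
p_1 = [5/7, 2/7]  (j = 0..1)
p_2 = [3/7, 24/49, 4/49]  (j = 0..2)
p_3 = [2/7, 23/49, 76/343, 8/343]  (j = 0..3)
p_4 = [0, 29/49, 108/343, 208/2401, 16/2401]  (j = 0..4)
p_5 = [0, 17/49, 156/343, 396/2401, 528/16807, 32/16807]  (j = 0..5)
p_6 = [0, 8/49, 163/343, 660/2401, 1264/16807, 1280/117649, 64/117649]  (j = 0..6)
p_7 = [0, 4/49, 125/343, 898/2401, 2432/16807, 528/16807, 3008/823543, 128/823543]  (j = 0..7)
E[N_7] = Σ j·p_7(j) = 2216496/823543;  E[N_7²] = Σ j²·p_7(j) = 6707902/823543
Var[N_7] = 6707902/823543 − (2216496/823543)² = 611391218770/678223072849


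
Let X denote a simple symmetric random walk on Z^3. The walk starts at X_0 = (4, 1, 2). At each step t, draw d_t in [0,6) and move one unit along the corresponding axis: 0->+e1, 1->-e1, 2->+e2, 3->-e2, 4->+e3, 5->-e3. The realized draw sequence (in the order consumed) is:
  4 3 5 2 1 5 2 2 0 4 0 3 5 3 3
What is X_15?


(5, 0, 1)

t=0: X=(4, 1, 2), d=4 → +e3, X_1=(4, 1, 3)
t=1: X=(4, 1, 3), d=3 → -e2, X_2=(4, 0, 3)
t=2: X=(4, 0, 3), d=5 → -e3, X_3=(4, 0, 2)
t=3: X=(4, 0, 2), d=2 → +e2, X_4=(4, 1, 2)
t=4: X=(4, 1, 2), d=1 → -e1, X_5=(3, 1, 2)
t=5: X=(3, 1, 2), d=5 → -e3, X_6=(3, 1, 1)
t=6: X=(3, 1, 1), d=2 → +e2, X_7=(3, 2, 1)
t=7: X=(3, 2, 1), d=2 → +e2, X_8=(3, 3, 1)
t=8: X=(3, 3, 1), d=0 → +e1, X_9=(4, 3, 1)
t=9: X=(4, 3, 1), d=4 → +e3, X_10=(4, 3, 2)
t=10: X=(4, 3, 2), d=0 → +e1, X_11=(5, 3, 2)
t=11: X=(5, 3, 2), d=3 → -e2, X_12=(5, 2, 2)
t=12: X=(5, 2, 2), d=5 → -e3, X_13=(5, 2, 1)
t=13: X=(5, 2, 1), d=3 → -e2, X_14=(5, 1, 1)
t=14: X=(5, 1, 1), d=3 → -e2, X_15=(5, 0, 1)


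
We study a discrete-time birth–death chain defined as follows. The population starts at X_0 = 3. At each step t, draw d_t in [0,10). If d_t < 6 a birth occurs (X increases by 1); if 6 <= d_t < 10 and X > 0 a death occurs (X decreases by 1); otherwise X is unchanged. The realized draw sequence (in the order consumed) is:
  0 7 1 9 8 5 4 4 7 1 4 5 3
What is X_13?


8

t=0: X=3, d=0 → birth, X_1=4
t=1: X=4, d=7 → death, X_2=3
t=2: X=3, d=1 → birth, X_3=4
t=3: X=4, d=9 → death, X_4=3
t=4: X=3, d=8 → death, X_5=2
t=5: X=2, d=5 → birth, X_6=3
t=6: X=3, d=4 → birth, X_7=4
t=7: X=4, d=4 → birth, X_8=5
t=8: X=5, d=7 → death, X_9=4
t=9: X=4, d=1 → birth, X_10=5
t=10: X=5, d=4 → birth, X_11=6
t=11: X=6, d=5 → birth, X_12=7
t=12: X=7, d=3 → birth, X_13=8
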